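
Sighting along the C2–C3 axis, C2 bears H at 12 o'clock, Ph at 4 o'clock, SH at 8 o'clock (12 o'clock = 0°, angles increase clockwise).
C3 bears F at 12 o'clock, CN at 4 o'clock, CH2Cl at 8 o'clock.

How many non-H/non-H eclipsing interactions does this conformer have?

Non-H eclipsing pairs: Ph(120°)/CN(120°); SH(240°)/CH2Cl(240°) — 2 interactions.

2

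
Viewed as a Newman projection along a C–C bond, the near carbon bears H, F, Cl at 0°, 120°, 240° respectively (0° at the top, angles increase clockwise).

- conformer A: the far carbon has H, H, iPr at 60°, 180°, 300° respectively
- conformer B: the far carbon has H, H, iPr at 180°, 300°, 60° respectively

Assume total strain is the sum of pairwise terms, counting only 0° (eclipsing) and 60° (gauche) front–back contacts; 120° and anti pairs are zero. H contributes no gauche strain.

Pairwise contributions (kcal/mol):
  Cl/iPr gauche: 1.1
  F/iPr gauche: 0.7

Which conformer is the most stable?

B

A (staggered): Cl(240°)/iPr(300°) gauche 1.1 → 1.1 kcal/mol.
B (staggered): F(120°)/iPr(60°) gauche 0.7 → 0.7 kcal/mol.
B has the lowest total (0.7 kcal/mol).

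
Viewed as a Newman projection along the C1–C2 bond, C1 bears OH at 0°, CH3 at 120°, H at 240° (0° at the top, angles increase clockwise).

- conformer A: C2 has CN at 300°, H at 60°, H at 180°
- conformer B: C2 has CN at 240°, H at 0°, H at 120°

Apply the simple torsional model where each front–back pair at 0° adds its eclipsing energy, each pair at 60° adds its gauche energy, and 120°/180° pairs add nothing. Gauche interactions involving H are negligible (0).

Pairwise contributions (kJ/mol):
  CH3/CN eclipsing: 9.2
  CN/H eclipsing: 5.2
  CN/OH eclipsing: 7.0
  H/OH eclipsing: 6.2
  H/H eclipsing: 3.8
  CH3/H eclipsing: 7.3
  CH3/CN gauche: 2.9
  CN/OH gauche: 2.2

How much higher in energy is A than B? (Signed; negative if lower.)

-16.5 kJ/mol

A (staggered): OH(0°)/CN(300°) gauche 2.2 → 2.2 kJ/mol.
B (eclipsed): OH(0°)/H(0°) eclipsed 6.2; CH3(120°)/H(120°) eclipsed 7.3; H(240°)/CN(240°) eclipsed 5.2 → 18.7 kJ/mol.
E(A) − E(B) = 2.2 − 18.7 = -16.5 kJ/mol.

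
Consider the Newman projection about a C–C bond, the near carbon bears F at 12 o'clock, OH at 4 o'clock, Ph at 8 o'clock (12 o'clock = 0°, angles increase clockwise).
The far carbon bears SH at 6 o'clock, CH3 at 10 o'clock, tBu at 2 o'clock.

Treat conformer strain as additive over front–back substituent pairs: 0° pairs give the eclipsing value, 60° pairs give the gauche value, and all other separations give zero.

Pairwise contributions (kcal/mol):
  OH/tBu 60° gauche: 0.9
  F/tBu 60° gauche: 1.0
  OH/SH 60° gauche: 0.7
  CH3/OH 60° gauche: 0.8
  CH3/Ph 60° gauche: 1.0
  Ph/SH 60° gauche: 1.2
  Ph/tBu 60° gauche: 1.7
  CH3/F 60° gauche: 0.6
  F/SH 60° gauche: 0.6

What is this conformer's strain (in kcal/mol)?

5.4 kcal/mol

This conformer (staggered): F(0°)/CH3(300°) gauche 0.6; F(0°)/tBu(60°) gauche 1.0; OH(120°)/SH(180°) gauche 0.7; OH(120°)/tBu(60°) gauche 0.9; Ph(240°)/SH(180°) gauche 1.2; Ph(240°)/CH3(300°) gauche 1.0 → 5.4 kcal/mol.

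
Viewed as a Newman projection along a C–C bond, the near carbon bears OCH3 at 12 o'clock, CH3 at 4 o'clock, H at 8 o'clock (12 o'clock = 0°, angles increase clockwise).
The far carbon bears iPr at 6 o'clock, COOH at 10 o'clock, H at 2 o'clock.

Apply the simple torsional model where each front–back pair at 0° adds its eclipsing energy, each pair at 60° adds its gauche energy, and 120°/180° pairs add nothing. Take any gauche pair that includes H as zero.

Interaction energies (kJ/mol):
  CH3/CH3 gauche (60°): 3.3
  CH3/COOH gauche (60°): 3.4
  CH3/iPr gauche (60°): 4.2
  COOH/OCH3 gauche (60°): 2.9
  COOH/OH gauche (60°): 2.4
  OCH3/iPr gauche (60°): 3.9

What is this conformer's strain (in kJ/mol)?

This conformer is staggered. OCH3 at 0° is gauche with COOH at 300° (2.9); CH3 at 120° is gauche with iPr at 180° (4.2). Total 7.1 kJ/mol.

7.1 kJ/mol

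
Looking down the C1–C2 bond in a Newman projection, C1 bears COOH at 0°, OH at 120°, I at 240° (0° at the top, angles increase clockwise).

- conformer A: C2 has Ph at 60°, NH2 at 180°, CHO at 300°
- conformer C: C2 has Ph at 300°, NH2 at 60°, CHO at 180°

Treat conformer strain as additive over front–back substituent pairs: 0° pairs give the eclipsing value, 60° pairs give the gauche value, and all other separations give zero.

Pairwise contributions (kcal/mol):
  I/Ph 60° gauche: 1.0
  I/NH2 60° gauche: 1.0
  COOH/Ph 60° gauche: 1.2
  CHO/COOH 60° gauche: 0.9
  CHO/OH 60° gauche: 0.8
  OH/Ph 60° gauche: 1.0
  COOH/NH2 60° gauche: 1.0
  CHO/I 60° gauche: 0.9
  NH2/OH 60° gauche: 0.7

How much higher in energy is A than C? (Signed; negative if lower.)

A (staggered): COOH–Ph gauche, COOH–CHO gauche, OH–Ph gauche, OH–NH2 gauche, I–NH2 gauche, I–CHO gauche; 1.2 + 0.9 + 1.0 + 0.7 + 1.0 + 0.9 = 5.7 kcal/mol.
C (staggered): COOH–Ph gauche, COOH–NH2 gauche, OH–NH2 gauche, OH–CHO gauche, I–Ph gauche, I–CHO gauche; 1.2 + 1.0 + 0.7 + 0.8 + 1.0 + 0.9 = 5.6 kcal/mol.
E(A) − E(C) = 5.7 − 5.6 = +0.1 kcal/mol.

+0.1 kcal/mol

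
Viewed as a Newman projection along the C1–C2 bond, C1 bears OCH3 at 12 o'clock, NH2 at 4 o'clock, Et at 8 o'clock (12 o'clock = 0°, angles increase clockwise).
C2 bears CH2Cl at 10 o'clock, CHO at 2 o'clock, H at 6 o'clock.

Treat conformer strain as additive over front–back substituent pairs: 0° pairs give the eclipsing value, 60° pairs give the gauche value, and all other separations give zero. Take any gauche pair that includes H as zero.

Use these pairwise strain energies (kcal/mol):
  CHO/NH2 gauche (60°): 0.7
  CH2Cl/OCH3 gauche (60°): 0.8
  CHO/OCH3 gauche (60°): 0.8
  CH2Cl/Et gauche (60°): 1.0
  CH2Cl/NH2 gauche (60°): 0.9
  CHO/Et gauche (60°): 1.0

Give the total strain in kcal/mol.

This conformer (staggered): OCH3(0°)/CH2Cl(300°) gauche 0.8; OCH3(0°)/CHO(60°) gauche 0.8; NH2(120°)/CHO(60°) gauche 0.7; Et(240°)/CH2Cl(300°) gauche 1.0 → 3.3 kcal/mol.

3.3 kcal/mol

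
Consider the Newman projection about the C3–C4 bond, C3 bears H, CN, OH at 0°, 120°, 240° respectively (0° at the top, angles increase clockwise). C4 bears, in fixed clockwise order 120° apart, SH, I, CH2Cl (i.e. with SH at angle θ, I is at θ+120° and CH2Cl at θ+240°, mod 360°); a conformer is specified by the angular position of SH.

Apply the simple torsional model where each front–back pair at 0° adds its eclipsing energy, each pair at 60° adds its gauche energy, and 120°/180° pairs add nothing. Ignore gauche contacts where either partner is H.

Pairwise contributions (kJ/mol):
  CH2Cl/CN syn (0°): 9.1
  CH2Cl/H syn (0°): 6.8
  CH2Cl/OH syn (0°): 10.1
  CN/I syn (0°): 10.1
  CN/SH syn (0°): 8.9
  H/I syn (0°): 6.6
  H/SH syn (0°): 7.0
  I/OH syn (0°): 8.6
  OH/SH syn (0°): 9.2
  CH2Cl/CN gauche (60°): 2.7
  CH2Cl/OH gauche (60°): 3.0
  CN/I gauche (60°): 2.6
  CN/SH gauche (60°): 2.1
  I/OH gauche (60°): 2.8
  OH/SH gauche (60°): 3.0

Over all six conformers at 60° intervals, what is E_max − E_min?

16.7 kJ/mol

SH at 0° (eclipsed): H–SH eclipsed, CN–I eclipsed, OH–CH2Cl eclipsed; 7.0 + 10.1 + 10.1 = 27.2 kJ/mol.
SH at 60° (staggered): CN–SH gauche, CN–I gauche, OH–I gauche, OH–CH2Cl gauche; 2.1 + 2.6 + 2.8 + 3.0 = 10.5 kJ/mol.
SH at 120° (eclipsed): H–CH2Cl eclipsed, CN–SH eclipsed, OH–I eclipsed; 6.8 + 8.9 + 8.6 = 24.3 kJ/mol.
SH at 180° (staggered): CN–SH gauche, CN–CH2Cl gauche, OH–SH gauche, OH–I gauche; 2.1 + 2.7 + 3.0 + 2.8 = 10.6 kJ/mol.
SH at 240° (eclipsed): H–I eclipsed, CN–CH2Cl eclipsed, OH–SH eclipsed; 6.6 + 9.1 + 9.2 = 24.9 kJ/mol.
SH at 300° (staggered): CN–I gauche, CN–CH2Cl gauche, OH–SH gauche, OH–CH2Cl gauche; 2.6 + 2.7 + 3.0 + 3.0 = 11.3 kJ/mol.
Max at 0° (27.2 kJ/mol), min at 60° (10.5 kJ/mol); barrier = 16.7 kJ/mol.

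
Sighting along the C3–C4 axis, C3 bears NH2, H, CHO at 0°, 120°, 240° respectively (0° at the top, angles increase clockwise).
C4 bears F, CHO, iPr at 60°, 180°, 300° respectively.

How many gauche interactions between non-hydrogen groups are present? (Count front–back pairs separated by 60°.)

Non-H gauche pairs: NH2(0°)/F(60°); NH2(0°)/iPr(300°); CHO(240°)/CHO(180°); CHO(240°)/iPr(300°) — 4 interactions.

4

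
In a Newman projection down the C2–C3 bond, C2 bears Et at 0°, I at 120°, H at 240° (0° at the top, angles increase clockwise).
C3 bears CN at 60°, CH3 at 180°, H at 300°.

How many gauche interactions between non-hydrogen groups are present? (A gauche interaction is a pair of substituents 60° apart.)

3

Non-H gauche pairs: Et(0°)/CN(60°); I(120°)/CN(60°); I(120°)/CH3(180°) — 3 interactions.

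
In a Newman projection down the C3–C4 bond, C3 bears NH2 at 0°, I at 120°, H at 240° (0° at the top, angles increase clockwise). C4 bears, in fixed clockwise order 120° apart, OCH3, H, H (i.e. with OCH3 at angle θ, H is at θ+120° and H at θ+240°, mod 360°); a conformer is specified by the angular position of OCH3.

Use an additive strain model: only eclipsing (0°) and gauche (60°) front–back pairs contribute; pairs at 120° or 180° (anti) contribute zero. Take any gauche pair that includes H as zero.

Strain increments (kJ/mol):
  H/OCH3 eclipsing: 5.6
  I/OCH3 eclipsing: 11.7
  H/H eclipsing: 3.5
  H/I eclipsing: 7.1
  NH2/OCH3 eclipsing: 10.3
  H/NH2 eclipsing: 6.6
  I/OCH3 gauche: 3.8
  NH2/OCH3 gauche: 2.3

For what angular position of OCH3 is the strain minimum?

OCH3 at 0° (eclipsed): NH2(0°)/OCH3(0°) eclipsed 10.3; I(120°)/H(120°) eclipsed 7.1; H(240°)/H(240°) eclipsed 3.5 → 20.9 kJ/mol.
OCH3 at 60° (staggered): NH2(0°)/OCH3(60°) gauche 2.3; I(120°)/OCH3(60°) gauche 3.8 → 6.1 kJ/mol.
OCH3 at 120° (eclipsed): NH2(0°)/H(0°) eclipsed 6.6; I(120°)/OCH3(120°) eclipsed 11.7; H(240°)/H(240°) eclipsed 3.5 → 21.8 kJ/mol.
OCH3 at 180° (staggered): I(120°)/OCH3(180°) gauche 3.8 → 3.8 kJ/mol.
OCH3 at 240° (eclipsed): NH2(0°)/H(0°) eclipsed 6.6; I(120°)/H(120°) eclipsed 7.1; H(240°)/OCH3(240°) eclipsed 5.6 → 19.3 kJ/mol.
OCH3 at 300° (staggered): NH2(0°)/OCH3(300°) gauche 2.3 → 2.3 kJ/mol.
The minimum (2.3 kJ/mol) occurs with OCH3 at 300°.

300°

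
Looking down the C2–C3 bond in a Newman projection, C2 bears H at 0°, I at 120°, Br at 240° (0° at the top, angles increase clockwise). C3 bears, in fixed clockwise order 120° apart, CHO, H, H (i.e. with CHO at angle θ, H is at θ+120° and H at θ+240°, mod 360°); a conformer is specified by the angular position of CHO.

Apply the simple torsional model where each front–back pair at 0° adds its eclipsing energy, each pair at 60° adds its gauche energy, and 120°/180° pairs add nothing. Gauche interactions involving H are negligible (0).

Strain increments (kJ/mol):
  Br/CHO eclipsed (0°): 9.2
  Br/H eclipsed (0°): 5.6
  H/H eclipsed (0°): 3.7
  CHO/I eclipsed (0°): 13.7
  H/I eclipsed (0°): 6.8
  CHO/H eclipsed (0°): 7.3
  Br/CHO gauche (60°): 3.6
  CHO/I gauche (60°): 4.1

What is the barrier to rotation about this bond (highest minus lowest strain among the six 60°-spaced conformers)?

19.4 kJ/mol

CHO at 0° (eclipsed): H(0°)/CHO(0°) eclipsed 7.3; I(120°)/H(120°) eclipsed 6.8; Br(240°)/H(240°) eclipsed 5.6 → 19.7 kJ/mol.
CHO at 60° (staggered): I(120°)/CHO(60°) gauche 4.1 → 4.1 kJ/mol.
CHO at 120° (eclipsed): H(0°)/H(0°) eclipsed 3.7; I(120°)/CHO(120°) eclipsed 13.7; Br(240°)/H(240°) eclipsed 5.6 → 23.0 kJ/mol.
CHO at 180° (staggered): I(120°)/CHO(180°) gauche 4.1; Br(240°)/CHO(180°) gauche 3.6 → 7.7 kJ/mol.
CHO at 240° (eclipsed): H(0°)/H(0°) eclipsed 3.7; I(120°)/H(120°) eclipsed 6.8; Br(240°)/CHO(240°) eclipsed 9.2 → 19.7 kJ/mol.
CHO at 300° (staggered): Br(240°)/CHO(300°) gauche 3.6 → 3.6 kJ/mol.
Max at 120° (23.0 kJ/mol), min at 300° (3.6 kJ/mol); barrier = 19.4 kJ/mol.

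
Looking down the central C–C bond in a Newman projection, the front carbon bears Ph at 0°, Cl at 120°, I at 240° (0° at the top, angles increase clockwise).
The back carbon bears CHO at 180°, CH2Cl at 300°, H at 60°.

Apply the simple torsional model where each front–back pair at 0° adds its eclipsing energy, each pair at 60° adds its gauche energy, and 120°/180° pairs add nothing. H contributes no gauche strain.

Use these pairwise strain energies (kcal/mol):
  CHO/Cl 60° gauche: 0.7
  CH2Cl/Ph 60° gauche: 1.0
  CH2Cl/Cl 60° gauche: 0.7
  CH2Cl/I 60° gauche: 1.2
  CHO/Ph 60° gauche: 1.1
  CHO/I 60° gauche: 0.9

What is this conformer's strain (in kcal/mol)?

3.8 kcal/mol

This conformer is staggered. Ph at 0° is gauche with CH2Cl at 300° (1.0); Cl at 120° is gauche with CHO at 180° (0.7); I at 240° is gauche with CHO at 180° (0.9); I at 240° is gauche with CH2Cl at 300° (1.2). Total 3.8 kcal/mol.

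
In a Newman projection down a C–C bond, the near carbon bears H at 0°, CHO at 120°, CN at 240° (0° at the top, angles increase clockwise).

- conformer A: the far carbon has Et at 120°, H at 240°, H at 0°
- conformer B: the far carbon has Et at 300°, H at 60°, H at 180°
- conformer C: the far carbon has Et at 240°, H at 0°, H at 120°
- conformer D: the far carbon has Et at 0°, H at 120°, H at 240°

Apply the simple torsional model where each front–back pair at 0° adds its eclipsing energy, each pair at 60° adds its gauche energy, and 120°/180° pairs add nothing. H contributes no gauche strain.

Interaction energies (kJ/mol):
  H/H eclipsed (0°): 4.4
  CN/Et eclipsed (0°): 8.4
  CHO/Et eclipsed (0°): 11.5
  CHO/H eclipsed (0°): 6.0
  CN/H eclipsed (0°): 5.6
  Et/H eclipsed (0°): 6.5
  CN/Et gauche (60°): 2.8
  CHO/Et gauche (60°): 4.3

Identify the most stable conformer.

A (eclipsed): H(0°)/H(0°) eclipsed 4.4; CHO(120°)/Et(120°) eclipsed 11.5; CN(240°)/H(240°) eclipsed 5.6 → 21.5 kJ/mol.
B (staggered): CN(240°)/Et(300°) gauche 2.8 → 2.8 kJ/mol.
C (eclipsed): H(0°)/H(0°) eclipsed 4.4; CHO(120°)/H(120°) eclipsed 6.0; CN(240°)/Et(240°) eclipsed 8.4 → 18.8 kJ/mol.
D (eclipsed): H(0°)/Et(0°) eclipsed 6.5; CHO(120°)/H(120°) eclipsed 6.0; CN(240°)/H(240°) eclipsed 5.6 → 18.1 kJ/mol.
B has the lowest total (2.8 kJ/mol).

B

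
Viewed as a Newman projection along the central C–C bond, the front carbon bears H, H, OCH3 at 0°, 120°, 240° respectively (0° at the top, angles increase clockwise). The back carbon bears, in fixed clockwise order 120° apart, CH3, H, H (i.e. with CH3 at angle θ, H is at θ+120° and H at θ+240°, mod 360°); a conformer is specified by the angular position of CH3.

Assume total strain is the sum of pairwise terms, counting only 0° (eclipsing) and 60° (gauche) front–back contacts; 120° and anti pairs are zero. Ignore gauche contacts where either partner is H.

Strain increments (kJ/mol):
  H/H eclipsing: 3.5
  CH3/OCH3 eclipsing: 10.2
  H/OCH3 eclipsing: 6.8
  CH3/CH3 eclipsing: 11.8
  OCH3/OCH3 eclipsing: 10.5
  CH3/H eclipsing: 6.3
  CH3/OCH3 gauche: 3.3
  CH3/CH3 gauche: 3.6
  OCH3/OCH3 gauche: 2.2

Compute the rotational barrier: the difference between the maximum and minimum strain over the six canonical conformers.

CH3 at 0° (eclipsed): H(0°)/CH3(0°) eclipsed 6.3; H(120°)/H(120°) eclipsed 3.5; OCH3(240°)/H(240°) eclipsed 6.8 → 16.6 kJ/mol.
CH3 at 60° (staggered): no non-H gauche contacts → 0.0 kJ/mol.
CH3 at 120° (eclipsed): H(0°)/H(0°) eclipsed 3.5; H(120°)/CH3(120°) eclipsed 6.3; OCH3(240°)/H(240°) eclipsed 6.8 → 16.6 kJ/mol.
CH3 at 180° (staggered): OCH3(240°)/CH3(180°) gauche 3.3 → 3.3 kJ/mol.
CH3 at 240° (eclipsed): H(0°)/H(0°) eclipsed 3.5; H(120°)/H(120°) eclipsed 3.5; OCH3(240°)/CH3(240°) eclipsed 10.2 → 17.2 kJ/mol.
CH3 at 300° (staggered): OCH3(240°)/CH3(300°) gauche 3.3 → 3.3 kJ/mol.
Max at 240° (17.2 kJ/mol), min at 60° (0.0 kJ/mol); barrier = 17.2 kJ/mol.

17.2 kJ/mol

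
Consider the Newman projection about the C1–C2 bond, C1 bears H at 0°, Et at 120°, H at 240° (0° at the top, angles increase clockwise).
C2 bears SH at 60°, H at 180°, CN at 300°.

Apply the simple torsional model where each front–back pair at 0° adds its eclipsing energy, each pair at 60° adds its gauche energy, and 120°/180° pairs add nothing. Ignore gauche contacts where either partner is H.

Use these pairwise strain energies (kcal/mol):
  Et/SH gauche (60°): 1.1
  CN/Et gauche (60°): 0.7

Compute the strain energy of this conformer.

This conformer (staggered): Et(120°)/SH(60°) gauche 1.1 → 1.1 kcal/mol.

1.1 kcal/mol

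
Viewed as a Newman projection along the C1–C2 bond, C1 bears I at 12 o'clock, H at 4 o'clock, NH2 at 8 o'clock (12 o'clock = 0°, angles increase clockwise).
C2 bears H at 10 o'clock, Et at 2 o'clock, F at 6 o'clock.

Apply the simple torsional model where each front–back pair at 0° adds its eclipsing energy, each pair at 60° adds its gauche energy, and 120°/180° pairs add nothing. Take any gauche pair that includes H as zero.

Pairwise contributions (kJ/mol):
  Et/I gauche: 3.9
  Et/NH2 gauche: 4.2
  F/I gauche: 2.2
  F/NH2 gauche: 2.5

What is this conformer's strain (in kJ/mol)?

This conformer (staggered): I–Et gauche, NH2–F gauche; 3.9 + 2.5 = 6.4 kJ/mol.

6.4 kJ/mol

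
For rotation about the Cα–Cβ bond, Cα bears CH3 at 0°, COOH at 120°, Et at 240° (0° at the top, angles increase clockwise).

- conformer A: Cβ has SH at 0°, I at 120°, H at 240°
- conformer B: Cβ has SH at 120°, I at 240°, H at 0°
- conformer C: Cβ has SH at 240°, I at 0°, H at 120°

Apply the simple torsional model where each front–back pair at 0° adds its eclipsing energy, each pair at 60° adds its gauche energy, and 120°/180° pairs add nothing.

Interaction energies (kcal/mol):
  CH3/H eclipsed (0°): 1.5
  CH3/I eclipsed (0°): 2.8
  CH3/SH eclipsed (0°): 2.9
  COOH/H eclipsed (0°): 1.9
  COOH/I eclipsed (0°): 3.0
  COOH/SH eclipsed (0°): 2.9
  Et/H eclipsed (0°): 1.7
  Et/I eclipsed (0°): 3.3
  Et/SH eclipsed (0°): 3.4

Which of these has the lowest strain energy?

A

A (eclipsed): CH3–SH eclipsed, COOH–I eclipsed, Et–H eclipsed; 2.9 + 3.0 + 1.7 = 7.6 kcal/mol.
B (eclipsed): CH3–H eclipsed, COOH–SH eclipsed, Et–I eclipsed; 1.5 + 2.9 + 3.3 = 7.7 kcal/mol.
C (eclipsed): CH3–I eclipsed, COOH–H eclipsed, Et–SH eclipsed; 2.8 + 1.9 + 3.4 = 8.1 kcal/mol.
A has the lowest total (7.6 kcal/mol).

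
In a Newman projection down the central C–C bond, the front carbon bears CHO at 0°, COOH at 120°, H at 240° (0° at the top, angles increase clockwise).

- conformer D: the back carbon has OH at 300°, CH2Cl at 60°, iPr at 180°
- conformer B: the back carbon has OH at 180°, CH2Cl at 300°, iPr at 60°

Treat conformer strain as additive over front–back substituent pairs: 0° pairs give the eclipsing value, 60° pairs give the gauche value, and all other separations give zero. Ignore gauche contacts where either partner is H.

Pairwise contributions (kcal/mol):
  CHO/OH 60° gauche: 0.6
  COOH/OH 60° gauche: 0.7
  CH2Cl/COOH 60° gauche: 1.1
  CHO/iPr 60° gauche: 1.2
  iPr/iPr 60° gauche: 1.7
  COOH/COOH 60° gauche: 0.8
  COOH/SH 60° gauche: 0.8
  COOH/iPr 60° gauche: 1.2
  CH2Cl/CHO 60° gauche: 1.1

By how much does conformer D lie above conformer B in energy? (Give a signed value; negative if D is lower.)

-0.2 kcal/mol

D is staggered. CHO at 0° is gauche with OH at 300° (0.6); CHO at 0° is gauche with CH2Cl at 60° (1.1); COOH at 120° is gauche with CH2Cl at 60° (1.1); COOH at 120° is gauche with iPr at 180° (1.2). Total 4.0 kcal/mol.
B is staggered. CHO at 0° is gauche with CH2Cl at 300° (1.1); CHO at 0° is gauche with iPr at 60° (1.2); COOH at 120° is gauche with OH at 180° (0.7); COOH at 120° is gauche with iPr at 60° (1.2). Total 4.2 kcal/mol.
E(D) − E(B) = 4.0 − 4.2 = -0.2 kcal/mol.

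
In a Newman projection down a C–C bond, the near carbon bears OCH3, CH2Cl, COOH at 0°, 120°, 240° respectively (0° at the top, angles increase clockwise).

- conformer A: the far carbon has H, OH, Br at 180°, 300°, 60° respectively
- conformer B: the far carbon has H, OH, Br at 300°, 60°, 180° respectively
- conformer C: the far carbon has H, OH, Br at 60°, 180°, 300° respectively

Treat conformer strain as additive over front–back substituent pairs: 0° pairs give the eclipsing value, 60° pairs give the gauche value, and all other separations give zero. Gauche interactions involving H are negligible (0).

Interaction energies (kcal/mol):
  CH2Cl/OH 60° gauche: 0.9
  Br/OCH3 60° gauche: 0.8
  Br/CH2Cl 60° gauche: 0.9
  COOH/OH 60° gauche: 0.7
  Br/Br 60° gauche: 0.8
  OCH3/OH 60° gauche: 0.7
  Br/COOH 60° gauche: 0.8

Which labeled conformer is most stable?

A

A (staggered): OCH3(0°)/OH(300°) gauche 0.7; OCH3(0°)/Br(60°) gauche 0.8; CH2Cl(120°)/Br(60°) gauche 0.9; COOH(240°)/OH(300°) gauche 0.7 → 3.1 kcal/mol.
B (staggered): OCH3(0°)/OH(60°) gauche 0.7; CH2Cl(120°)/OH(60°) gauche 0.9; CH2Cl(120°)/Br(180°) gauche 0.9; COOH(240°)/Br(180°) gauche 0.8 → 3.3 kcal/mol.
C (staggered): OCH3(0°)/Br(300°) gauche 0.8; CH2Cl(120°)/OH(180°) gauche 0.9; COOH(240°)/OH(180°) gauche 0.7; COOH(240°)/Br(300°) gauche 0.8 → 3.2 kcal/mol.
A has the lowest total (3.1 kcal/mol).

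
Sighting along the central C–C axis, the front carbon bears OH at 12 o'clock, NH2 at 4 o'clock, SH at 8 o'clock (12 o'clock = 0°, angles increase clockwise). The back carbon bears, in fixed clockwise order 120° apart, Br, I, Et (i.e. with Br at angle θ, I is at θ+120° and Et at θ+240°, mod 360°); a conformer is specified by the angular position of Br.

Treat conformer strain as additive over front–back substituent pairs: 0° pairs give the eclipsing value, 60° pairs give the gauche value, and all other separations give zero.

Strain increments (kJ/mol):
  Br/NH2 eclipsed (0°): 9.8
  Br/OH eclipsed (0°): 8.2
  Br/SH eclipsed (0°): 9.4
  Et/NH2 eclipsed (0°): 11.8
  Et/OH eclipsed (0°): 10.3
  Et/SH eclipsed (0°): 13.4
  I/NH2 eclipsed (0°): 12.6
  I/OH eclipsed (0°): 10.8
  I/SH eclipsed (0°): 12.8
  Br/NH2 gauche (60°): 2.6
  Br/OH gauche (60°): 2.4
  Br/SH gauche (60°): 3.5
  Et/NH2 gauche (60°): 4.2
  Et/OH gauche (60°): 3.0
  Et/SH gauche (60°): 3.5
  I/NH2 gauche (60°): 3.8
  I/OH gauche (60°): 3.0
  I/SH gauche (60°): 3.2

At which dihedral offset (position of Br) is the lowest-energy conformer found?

Br at 0° (eclipsed): OH–Br eclipsed, NH2–I eclipsed, SH–Et eclipsed; 8.2 + 12.6 + 13.4 = 34.2 kJ/mol.
Br at 60° (staggered): OH–Br gauche, OH–Et gauche, NH2–Br gauche, NH2–I gauche, SH–I gauche, SH–Et gauche; 2.4 + 3.0 + 2.6 + 3.8 + 3.2 + 3.5 = 18.5 kJ/mol.
Br at 120° (eclipsed): OH–Et eclipsed, NH2–Br eclipsed, SH–I eclipsed; 10.3 + 9.8 + 12.8 = 32.9 kJ/mol.
Br at 180° (staggered): OH–I gauche, OH–Et gauche, NH2–Br gauche, NH2–Et gauche, SH–Br gauche, SH–I gauche; 3.0 + 3.0 + 2.6 + 4.2 + 3.5 + 3.2 = 19.5 kJ/mol.
Br at 240° (eclipsed): OH–I eclipsed, NH2–Et eclipsed, SH–Br eclipsed; 10.8 + 11.8 + 9.4 = 32.0 kJ/mol.
Br at 300° (staggered): OH–Br gauche, OH–I gauche, NH2–I gauche, NH2–Et gauche, SH–Br gauche, SH–Et gauche; 2.4 + 3.0 + 3.8 + 4.2 + 3.5 + 3.5 = 20.4 kJ/mol.
The minimum (18.5 kJ/mol) occurs with Br at 60°.

60°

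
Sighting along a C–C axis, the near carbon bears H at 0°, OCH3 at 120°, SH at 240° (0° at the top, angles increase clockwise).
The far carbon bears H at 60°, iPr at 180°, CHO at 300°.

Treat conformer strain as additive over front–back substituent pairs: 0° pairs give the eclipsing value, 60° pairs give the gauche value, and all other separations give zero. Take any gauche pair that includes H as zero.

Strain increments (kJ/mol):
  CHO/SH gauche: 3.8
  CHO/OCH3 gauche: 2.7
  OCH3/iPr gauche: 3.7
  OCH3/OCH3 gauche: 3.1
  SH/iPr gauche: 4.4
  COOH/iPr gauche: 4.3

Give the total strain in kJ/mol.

11.9 kJ/mol

This conformer (staggered): OCH3(120°)/iPr(180°) gauche 3.7; SH(240°)/iPr(180°) gauche 4.4; SH(240°)/CHO(300°) gauche 3.8 → 11.9 kJ/mol.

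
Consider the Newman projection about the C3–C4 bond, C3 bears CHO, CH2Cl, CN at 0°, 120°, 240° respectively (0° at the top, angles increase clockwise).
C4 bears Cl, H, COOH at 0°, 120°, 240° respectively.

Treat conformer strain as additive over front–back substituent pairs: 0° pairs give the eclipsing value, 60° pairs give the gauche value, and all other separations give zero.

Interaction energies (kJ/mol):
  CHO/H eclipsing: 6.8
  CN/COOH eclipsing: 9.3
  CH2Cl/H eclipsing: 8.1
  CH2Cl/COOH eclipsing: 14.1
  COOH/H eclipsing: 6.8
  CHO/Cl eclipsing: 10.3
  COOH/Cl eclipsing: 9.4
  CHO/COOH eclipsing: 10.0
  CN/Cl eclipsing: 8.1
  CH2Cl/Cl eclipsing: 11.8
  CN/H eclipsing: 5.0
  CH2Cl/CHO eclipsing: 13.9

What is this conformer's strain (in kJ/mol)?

This conformer (eclipsed): CHO–Cl eclipsed, CH2Cl–H eclipsed, CN–COOH eclipsed; 10.3 + 8.1 + 9.3 = 27.7 kJ/mol.

27.7 kJ/mol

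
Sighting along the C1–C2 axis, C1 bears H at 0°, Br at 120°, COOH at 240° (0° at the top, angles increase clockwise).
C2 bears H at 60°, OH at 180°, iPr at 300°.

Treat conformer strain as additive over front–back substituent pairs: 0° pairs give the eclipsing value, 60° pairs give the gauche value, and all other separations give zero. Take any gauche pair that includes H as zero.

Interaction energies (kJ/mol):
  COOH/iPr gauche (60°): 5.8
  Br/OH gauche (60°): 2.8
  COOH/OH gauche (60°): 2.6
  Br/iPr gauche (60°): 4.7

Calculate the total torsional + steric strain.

This conformer (staggered): Br–OH gauche, COOH–OH gauche, COOH–iPr gauche; 2.8 + 2.6 + 5.8 = 11.2 kJ/mol.

11.2 kJ/mol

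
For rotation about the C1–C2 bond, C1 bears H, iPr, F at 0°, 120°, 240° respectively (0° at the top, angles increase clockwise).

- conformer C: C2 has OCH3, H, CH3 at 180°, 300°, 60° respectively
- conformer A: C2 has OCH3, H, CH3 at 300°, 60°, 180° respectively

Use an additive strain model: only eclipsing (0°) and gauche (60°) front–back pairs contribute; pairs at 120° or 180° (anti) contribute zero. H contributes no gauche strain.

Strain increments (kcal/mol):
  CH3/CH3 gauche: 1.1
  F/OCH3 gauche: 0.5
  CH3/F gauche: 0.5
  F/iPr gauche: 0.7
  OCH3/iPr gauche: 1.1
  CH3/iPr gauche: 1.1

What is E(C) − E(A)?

+0.6 kcal/mol

C (staggered): iPr–OCH3 gauche, iPr–CH3 gauche, F–OCH3 gauche; 1.1 + 1.1 + 0.5 = 2.7 kcal/mol.
A (staggered): iPr–CH3 gauche, F–OCH3 gauche, F–CH3 gauche; 1.1 + 0.5 + 0.5 = 2.1 kcal/mol.
E(C) − E(A) = 2.7 − 2.1 = +0.6 kcal/mol.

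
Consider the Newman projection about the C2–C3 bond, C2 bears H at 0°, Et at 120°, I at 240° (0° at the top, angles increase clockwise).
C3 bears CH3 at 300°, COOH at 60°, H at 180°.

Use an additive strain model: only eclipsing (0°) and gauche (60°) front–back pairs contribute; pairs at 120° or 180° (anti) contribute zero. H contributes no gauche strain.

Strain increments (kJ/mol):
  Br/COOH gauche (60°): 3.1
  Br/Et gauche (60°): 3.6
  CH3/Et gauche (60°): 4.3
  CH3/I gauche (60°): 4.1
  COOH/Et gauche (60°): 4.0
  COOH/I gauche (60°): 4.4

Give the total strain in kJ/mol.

8.1 kJ/mol

This conformer (staggered): Et–COOH gauche, I–CH3 gauche; 4.0 + 4.1 = 8.1 kJ/mol.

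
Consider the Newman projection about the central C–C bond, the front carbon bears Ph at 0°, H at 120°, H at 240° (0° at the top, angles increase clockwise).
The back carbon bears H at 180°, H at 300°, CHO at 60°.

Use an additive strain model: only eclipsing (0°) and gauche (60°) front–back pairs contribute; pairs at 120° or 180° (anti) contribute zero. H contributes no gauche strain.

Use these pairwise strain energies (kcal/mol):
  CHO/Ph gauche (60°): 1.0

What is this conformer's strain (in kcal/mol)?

This conformer (staggered): Ph–CHO gauche; 1.0 = 1.0 kcal/mol.

1.0 kcal/mol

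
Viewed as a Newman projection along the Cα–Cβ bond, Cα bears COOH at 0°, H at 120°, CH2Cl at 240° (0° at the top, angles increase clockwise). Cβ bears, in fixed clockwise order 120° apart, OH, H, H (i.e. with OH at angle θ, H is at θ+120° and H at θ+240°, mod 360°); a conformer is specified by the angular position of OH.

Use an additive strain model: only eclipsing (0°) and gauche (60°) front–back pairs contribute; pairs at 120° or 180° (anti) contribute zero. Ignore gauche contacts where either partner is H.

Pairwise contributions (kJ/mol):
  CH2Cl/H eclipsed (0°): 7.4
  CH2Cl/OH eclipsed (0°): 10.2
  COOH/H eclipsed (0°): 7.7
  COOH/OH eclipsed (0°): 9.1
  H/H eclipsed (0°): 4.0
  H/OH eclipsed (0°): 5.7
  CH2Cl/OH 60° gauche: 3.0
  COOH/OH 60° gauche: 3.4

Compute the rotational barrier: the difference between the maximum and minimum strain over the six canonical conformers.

OH at 0° (eclipsed): COOH(0°)/OH(0°) eclipsed 9.1; H(120°)/H(120°) eclipsed 4.0; CH2Cl(240°)/H(240°) eclipsed 7.4 → 20.5 kJ/mol.
OH at 60° (staggered): COOH(0°)/OH(60°) gauche 3.4 → 3.4 kJ/mol.
OH at 120° (eclipsed): COOH(0°)/H(0°) eclipsed 7.7; H(120°)/OH(120°) eclipsed 5.7; CH2Cl(240°)/H(240°) eclipsed 7.4 → 20.8 kJ/mol.
OH at 180° (staggered): CH2Cl(240°)/OH(180°) gauche 3.0 → 3.0 kJ/mol.
OH at 240° (eclipsed): COOH(0°)/H(0°) eclipsed 7.7; H(120°)/H(120°) eclipsed 4.0; CH2Cl(240°)/OH(240°) eclipsed 10.2 → 21.9 kJ/mol.
OH at 300° (staggered): COOH(0°)/OH(300°) gauche 3.4; CH2Cl(240°)/OH(300°) gauche 3.0 → 6.4 kJ/mol.
Max at 240° (21.9 kJ/mol), min at 180° (3.0 kJ/mol); barrier = 18.9 kJ/mol.

18.9 kJ/mol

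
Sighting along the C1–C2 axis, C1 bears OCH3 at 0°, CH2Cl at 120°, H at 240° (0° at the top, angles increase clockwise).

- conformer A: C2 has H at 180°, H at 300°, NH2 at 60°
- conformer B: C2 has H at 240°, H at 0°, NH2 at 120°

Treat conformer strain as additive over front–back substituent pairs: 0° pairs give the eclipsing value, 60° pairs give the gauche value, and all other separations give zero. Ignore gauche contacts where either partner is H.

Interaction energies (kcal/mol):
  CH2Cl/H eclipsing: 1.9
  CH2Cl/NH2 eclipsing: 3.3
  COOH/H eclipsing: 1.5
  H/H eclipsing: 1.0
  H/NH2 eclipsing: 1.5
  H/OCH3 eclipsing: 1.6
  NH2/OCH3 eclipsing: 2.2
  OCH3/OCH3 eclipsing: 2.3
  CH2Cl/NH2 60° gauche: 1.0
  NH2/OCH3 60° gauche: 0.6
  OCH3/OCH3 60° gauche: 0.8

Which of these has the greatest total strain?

B

A is staggered. OCH3 at 0° is gauche with NH2 at 60° (0.6); CH2Cl at 120° is gauche with NH2 at 60° (1.0). Total 1.6 kcal/mol.
B is eclipsed. OCH3 at 0° is eclipsed with H at 0° (1.6); CH2Cl at 120° is eclipsed with NH2 at 120° (3.3); H at 240° is eclipsed with H at 240° (1.0). Total 5.9 kcal/mol.
B has the highest total (5.9 kcal/mol).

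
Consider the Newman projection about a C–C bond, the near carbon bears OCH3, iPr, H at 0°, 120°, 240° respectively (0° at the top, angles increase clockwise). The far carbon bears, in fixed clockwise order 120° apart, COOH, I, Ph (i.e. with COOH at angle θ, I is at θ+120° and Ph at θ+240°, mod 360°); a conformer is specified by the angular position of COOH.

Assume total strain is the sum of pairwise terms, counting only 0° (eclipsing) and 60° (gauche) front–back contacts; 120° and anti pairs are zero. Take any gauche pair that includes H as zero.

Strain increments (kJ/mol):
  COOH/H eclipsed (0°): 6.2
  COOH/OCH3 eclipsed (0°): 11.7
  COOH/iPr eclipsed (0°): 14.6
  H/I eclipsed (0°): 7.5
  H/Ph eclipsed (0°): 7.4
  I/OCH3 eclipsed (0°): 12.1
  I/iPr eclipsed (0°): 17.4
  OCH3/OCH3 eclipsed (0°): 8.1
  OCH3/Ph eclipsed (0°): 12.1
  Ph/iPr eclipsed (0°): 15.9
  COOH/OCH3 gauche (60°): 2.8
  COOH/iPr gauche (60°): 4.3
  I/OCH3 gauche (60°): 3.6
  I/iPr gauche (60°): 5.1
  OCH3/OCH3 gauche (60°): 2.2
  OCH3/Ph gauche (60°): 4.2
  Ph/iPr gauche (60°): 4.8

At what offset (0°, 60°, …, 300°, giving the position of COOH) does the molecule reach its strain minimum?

COOH at 0° (eclipsed): OCH3–COOH eclipsed, iPr–I eclipsed, H–Ph eclipsed; 11.7 + 17.4 + 7.4 = 36.5 kJ/mol.
COOH at 60° (staggered): OCH3–COOH gauche, OCH3–Ph gauche, iPr–COOH gauche, iPr–I gauche; 2.8 + 4.2 + 4.3 + 5.1 = 16.4 kJ/mol.
COOH at 120° (eclipsed): OCH3–Ph eclipsed, iPr–COOH eclipsed, H–I eclipsed; 12.1 + 14.6 + 7.5 = 34.2 kJ/mol.
COOH at 180° (staggered): OCH3–I gauche, OCH3–Ph gauche, iPr–COOH gauche, iPr–Ph gauche; 3.6 + 4.2 + 4.3 + 4.8 = 16.9 kJ/mol.
COOH at 240° (eclipsed): OCH3–I eclipsed, iPr–Ph eclipsed, H–COOH eclipsed; 12.1 + 15.9 + 6.2 = 34.2 kJ/mol.
COOH at 300° (staggered): OCH3–COOH gauche, OCH3–I gauche, iPr–I gauche, iPr–Ph gauche; 2.8 + 3.6 + 5.1 + 4.8 = 16.3 kJ/mol.
The minimum (16.3 kJ/mol) occurs with COOH at 300°.

300°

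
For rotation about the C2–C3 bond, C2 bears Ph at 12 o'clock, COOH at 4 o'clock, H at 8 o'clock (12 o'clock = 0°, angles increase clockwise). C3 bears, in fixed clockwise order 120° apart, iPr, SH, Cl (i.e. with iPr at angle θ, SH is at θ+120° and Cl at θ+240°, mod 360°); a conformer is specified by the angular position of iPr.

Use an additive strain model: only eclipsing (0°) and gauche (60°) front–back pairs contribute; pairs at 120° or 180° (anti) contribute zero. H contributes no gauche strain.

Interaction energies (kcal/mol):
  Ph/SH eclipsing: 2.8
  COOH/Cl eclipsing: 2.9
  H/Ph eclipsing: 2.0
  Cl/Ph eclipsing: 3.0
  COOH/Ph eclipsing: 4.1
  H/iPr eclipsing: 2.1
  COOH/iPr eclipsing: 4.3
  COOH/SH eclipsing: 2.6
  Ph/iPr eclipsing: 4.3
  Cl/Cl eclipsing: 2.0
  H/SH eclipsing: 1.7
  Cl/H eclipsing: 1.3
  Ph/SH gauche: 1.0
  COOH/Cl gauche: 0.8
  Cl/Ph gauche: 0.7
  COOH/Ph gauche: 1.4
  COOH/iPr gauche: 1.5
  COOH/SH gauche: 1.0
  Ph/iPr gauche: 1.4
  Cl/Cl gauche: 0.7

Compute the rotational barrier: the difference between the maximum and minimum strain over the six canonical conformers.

5.0 kcal/mol

iPr at 0° (eclipsed): Ph(0°)/iPr(0°) eclipsed 4.3; COOH(120°)/SH(120°) eclipsed 2.6; H(240°)/Cl(240°) eclipsed 1.3 → 8.2 kcal/mol.
iPr at 60° (staggered): Ph(0°)/iPr(60°) gauche 1.4; Ph(0°)/Cl(300°) gauche 0.7; COOH(120°)/iPr(60°) gauche 1.5; COOH(120°)/SH(180°) gauche 1.0 → 4.6 kcal/mol.
iPr at 120° (eclipsed): Ph(0°)/Cl(0°) eclipsed 3.0; COOH(120°)/iPr(120°) eclipsed 4.3; H(240°)/SH(240°) eclipsed 1.7 → 9.0 kcal/mol.
iPr at 180° (staggered): Ph(0°)/SH(300°) gauche 1.0; Ph(0°)/Cl(60°) gauche 0.7; COOH(120°)/iPr(180°) gauche 1.5; COOH(120°)/Cl(60°) gauche 0.8 → 4.0 kcal/mol.
iPr at 240° (eclipsed): Ph(0°)/SH(0°) eclipsed 2.8; COOH(120°)/Cl(120°) eclipsed 2.9; H(240°)/iPr(240°) eclipsed 2.1 → 7.8 kcal/mol.
iPr at 300° (staggered): Ph(0°)/iPr(300°) gauche 1.4; Ph(0°)/SH(60°) gauche 1.0; COOH(120°)/SH(60°) gauche 1.0; COOH(120°)/Cl(180°) gauche 0.8 → 4.2 kcal/mol.
Max at 120° (9.0 kcal/mol), min at 180° (4.0 kcal/mol); barrier = 5.0 kcal/mol.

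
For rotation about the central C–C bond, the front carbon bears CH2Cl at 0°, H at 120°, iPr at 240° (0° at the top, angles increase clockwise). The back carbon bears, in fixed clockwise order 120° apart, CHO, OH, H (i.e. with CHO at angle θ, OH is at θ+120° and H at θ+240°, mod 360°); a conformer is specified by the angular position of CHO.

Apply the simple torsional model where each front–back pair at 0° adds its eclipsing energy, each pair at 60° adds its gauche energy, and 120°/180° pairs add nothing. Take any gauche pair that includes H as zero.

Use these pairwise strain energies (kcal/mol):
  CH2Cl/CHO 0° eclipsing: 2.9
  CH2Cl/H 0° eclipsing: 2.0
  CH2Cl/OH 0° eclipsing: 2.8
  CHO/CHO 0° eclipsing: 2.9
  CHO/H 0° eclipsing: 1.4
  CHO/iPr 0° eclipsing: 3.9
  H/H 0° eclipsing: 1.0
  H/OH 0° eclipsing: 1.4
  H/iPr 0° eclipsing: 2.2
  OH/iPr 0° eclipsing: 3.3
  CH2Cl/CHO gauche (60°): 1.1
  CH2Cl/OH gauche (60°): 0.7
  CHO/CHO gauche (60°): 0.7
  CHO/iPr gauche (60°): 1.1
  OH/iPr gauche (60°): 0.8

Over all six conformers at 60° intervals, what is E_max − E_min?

CHO at 0° (eclipsed): CH2Cl–CHO eclipsed, H–OH eclipsed, iPr–H eclipsed; 2.9 + 1.4 + 2.2 = 6.5 kcal/mol.
CHO at 60° (staggered): CH2Cl–CHO gauche, iPr–OH gauche; 1.1 + 0.8 = 1.9 kcal/mol.
CHO at 120° (eclipsed): CH2Cl–H eclipsed, H–CHO eclipsed, iPr–OH eclipsed; 2.0 + 1.4 + 3.3 = 6.7 kcal/mol.
CHO at 180° (staggered): CH2Cl–OH gauche, iPr–CHO gauche, iPr–OH gauche; 0.7 + 1.1 + 0.8 = 2.6 kcal/mol.
CHO at 240° (eclipsed): CH2Cl–OH eclipsed, H–H eclipsed, iPr–CHO eclipsed; 2.8 + 1.0 + 3.9 = 7.7 kcal/mol.
CHO at 300° (staggered): CH2Cl–CHO gauche, CH2Cl–OH gauche, iPr–CHO gauche; 1.1 + 0.7 + 1.1 = 2.9 kcal/mol.
Max at 240° (7.7 kcal/mol), min at 60° (1.9 kcal/mol); barrier = 5.8 kcal/mol.

5.8 kcal/mol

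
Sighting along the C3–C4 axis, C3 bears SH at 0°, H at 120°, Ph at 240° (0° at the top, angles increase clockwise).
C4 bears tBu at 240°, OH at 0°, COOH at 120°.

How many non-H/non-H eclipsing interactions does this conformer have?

2

Non-H eclipsing pairs: SH(0°)/OH(0°); Ph(240°)/tBu(240°) — 2 interactions.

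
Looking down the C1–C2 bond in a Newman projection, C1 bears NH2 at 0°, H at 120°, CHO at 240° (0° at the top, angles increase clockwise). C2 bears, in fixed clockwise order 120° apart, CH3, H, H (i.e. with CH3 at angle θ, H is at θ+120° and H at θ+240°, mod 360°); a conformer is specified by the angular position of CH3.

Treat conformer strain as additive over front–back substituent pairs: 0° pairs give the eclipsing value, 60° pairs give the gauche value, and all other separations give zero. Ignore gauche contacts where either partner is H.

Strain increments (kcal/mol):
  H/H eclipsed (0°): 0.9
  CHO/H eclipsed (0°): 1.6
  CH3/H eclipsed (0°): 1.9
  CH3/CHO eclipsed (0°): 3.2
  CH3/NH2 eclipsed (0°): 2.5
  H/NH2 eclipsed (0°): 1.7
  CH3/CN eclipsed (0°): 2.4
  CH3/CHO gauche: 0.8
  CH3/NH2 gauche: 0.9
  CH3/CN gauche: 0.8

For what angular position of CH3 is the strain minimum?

180°

CH3 at 0° (eclipsed): NH2–CH3 eclipsed, H–H eclipsed, CHO–H eclipsed; 2.5 + 0.9 + 1.6 = 5.0 kcal/mol.
CH3 at 60° (staggered): NH2–CH3 gauche; 0.9 = 0.9 kcal/mol.
CH3 at 120° (eclipsed): NH2–H eclipsed, H–CH3 eclipsed, CHO–H eclipsed; 1.7 + 1.9 + 1.6 = 5.2 kcal/mol.
CH3 at 180° (staggered): CHO–CH3 gauche; 0.8 = 0.8 kcal/mol.
CH3 at 240° (eclipsed): NH2–H eclipsed, H–H eclipsed, CHO–CH3 eclipsed; 1.7 + 0.9 + 3.2 = 5.8 kcal/mol.
CH3 at 300° (staggered): NH2–CH3 gauche, CHO–CH3 gauche; 0.9 + 0.8 = 1.7 kcal/mol.
The minimum (0.8 kcal/mol) occurs with CH3 at 180°.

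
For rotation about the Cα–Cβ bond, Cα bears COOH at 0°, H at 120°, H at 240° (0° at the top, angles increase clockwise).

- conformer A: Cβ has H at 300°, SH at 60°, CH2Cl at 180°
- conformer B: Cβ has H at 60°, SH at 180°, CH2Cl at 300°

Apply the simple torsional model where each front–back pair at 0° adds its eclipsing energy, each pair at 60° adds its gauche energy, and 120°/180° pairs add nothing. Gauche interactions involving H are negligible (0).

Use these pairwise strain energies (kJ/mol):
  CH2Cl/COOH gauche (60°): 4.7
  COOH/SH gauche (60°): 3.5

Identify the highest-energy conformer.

B

A (staggered): COOH–SH gauche; 3.5 = 3.5 kJ/mol.
B (staggered): COOH–CH2Cl gauche; 4.7 = 4.7 kJ/mol.
B has the highest total (4.7 kJ/mol).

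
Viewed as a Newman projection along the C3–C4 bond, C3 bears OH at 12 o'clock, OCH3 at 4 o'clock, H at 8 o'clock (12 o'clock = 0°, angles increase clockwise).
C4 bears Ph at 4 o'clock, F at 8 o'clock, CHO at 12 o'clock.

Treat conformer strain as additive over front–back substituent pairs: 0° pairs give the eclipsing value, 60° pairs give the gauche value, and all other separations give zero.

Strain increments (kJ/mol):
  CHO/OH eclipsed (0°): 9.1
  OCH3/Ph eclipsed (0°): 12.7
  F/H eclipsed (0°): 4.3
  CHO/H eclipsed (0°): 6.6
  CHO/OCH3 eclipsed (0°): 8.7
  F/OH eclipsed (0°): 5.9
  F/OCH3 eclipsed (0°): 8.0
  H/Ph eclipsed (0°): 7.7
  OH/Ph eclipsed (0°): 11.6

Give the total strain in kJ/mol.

26.1 kJ/mol

This conformer (eclipsed): OH(0°)/CHO(0°) eclipsed 9.1; OCH3(120°)/Ph(120°) eclipsed 12.7; H(240°)/F(240°) eclipsed 4.3 → 26.1 kJ/mol.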